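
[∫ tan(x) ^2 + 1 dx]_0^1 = tan(1)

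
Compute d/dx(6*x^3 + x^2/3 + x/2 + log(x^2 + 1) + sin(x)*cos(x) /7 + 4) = (756*x^4 + 28*x^3 - 12*x^2*sin(x)^2 + 783*x^2 + 112*x - 12*sin(x)^2 + 27)/(42*x^2 + 42)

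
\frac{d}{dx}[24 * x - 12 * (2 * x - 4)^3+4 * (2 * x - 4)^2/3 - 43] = -288*x^2 + 3488*x/3 - 3448/3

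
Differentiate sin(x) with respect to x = cos(x)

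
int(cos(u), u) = sin(u) + C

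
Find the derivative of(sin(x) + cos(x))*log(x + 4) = sqrt(2)*(x*log(x + 4)*cos(x + pi/4) + 4*log(x + 4)*cos(x + pi/4) + sin(x + pi/4))/(x + 4)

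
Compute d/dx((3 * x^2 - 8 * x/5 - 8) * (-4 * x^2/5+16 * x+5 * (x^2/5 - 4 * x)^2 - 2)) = 18*x^5/5 - 608*x^4/5 + 4976*x^3/5 - 1104*x^2/25 - 6652*x/5 - 624/5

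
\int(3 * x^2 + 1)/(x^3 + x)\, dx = log(3*x^3 + 3*x) + C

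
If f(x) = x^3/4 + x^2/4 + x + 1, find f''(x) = 3*x/2 + 1/2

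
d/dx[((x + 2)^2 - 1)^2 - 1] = 4*x^3 + 24*x^2 + 44*x + 24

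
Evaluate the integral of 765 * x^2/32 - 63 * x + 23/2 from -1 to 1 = 623/16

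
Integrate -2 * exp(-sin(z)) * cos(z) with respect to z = 2*exp(-sin(z)) + C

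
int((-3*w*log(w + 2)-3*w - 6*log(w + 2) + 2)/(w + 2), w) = (2 - 3*w)*log(w + 2) + C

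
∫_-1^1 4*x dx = 0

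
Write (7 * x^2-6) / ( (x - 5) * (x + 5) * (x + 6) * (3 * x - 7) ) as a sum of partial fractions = -867/(4400*(3*x - 7)) - 246/(275*(x + 6)) + 169/(220*(x + 5)) + 169/(880*(x - 5))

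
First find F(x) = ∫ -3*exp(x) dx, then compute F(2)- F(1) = -3*exp(2) + 3*E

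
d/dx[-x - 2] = -1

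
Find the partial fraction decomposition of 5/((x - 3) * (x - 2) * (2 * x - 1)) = 4/(3*(2*x - 1)) - 5/(3*(x - 2)) + 1/(x - 3)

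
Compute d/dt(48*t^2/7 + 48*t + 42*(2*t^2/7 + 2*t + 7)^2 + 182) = 96*t^3/7 + 144*t^2 + 4800*t/7 + 1224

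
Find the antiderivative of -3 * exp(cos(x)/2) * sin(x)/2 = 3*exp(cos(x)/2) + C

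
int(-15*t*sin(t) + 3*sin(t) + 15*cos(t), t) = (15*t - 3)*cos(t) + C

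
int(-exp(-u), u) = exp(-u) + C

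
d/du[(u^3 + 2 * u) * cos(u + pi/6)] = -u^3*sin(u + pi/6) + 3*u^2*cos(u + pi/6) - 2*u*sin(u + pi/6) + 2*cos(u + pi/6)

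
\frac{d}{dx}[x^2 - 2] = 2*x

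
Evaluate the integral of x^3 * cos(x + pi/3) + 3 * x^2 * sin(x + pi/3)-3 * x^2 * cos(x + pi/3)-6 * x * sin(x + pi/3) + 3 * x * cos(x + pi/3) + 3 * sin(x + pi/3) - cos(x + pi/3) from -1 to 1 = 8*cos(pi/6 + 1)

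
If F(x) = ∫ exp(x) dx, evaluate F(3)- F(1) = -E + exp(3)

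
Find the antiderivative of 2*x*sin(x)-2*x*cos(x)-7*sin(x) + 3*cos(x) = -sqrt(2)*(2*x - 5)*sin(x + pi/4) + C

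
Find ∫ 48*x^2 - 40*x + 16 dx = 16*x^3 - 20*x^2 + 16*x + C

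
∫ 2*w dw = w^2 + C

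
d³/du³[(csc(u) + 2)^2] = 4*(1 + 2/sin(u) - 6/sin(u)^2 - 6/sin(u)^3)*cos(u)/sin(u)^2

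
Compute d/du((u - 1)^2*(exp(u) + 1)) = u^2*exp(u) + 2*u - exp(u) - 2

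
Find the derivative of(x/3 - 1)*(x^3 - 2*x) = 4*x^3/3 - 3*x^2 - 4*x/3 + 2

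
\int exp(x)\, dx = exp(x) + C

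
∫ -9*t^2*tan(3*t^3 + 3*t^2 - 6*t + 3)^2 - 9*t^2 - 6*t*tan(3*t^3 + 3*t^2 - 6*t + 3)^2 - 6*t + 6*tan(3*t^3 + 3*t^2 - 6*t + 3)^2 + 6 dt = -tan(3*t^3 + 3*t^2 - 6*t + 3) + C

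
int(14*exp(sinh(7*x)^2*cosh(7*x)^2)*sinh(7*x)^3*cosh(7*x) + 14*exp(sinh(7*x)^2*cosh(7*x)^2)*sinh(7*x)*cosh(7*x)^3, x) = exp(cosh(28*x)/8 - 1/8) + C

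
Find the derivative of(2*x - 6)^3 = 24*x^2 - 144*x + 216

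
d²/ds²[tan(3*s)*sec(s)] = (6*sin(s)/(cos(s)*cos(3*s)^2) + 18*sin(3*s)/cos(3*s)^3 - tan(3*s) + 2*tan(3*s)/cos(s)^2)/cos(s)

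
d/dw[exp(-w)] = -exp(-w)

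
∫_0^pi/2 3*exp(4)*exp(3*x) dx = -exp(4) + exp(4 + 3*pi/2)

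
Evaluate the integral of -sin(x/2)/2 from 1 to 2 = -cos(1/2) + cos(1)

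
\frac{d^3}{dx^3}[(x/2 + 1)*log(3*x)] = (4 - x)/(2*x^3)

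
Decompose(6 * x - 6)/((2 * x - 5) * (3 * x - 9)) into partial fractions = -6/(2*x - 5) + 4/(x - 3)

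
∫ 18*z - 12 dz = 9*z^2 - 12*z + C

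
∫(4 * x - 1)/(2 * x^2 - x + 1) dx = log(2*x^2 - x + 1) + C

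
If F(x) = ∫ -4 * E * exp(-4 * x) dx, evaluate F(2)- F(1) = -exp(-3) + exp(-7)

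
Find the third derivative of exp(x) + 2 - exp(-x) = (exp(2*x) + 1)*exp(-x)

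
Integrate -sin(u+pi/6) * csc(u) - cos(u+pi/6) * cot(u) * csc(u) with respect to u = sqrt(3)/(2*tan(u)) + C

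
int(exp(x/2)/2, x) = exp(x/2) + C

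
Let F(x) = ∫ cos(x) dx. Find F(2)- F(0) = sin(2)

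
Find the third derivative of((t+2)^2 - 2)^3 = 120*t^3 + 720*t^2 + 1296*t + 672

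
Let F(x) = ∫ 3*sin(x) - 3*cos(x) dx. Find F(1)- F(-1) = -6*sin(1)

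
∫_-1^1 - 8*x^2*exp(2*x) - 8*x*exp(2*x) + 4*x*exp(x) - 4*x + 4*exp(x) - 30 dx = -60 - 4*exp(2) + 4*exp(-2) + 4*exp(-1) + 4*E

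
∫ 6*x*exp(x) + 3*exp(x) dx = (6*x - 3)*exp(x) + C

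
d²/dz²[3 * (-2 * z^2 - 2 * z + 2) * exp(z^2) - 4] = -24*z^4*exp(z^2) - 24*z^3*exp(z^2) - 36*z^2*exp(z^2) - 36*z*exp(z^2)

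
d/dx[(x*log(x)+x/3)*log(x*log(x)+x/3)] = log(x)*log(x*log(x) + x/3) + log(x) + 4*log(x*log(x) + x/3)/3 + 4/3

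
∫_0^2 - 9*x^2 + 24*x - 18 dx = -12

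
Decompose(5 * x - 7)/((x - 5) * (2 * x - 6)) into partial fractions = -2/(x - 3) + 9/(2*(x - 5))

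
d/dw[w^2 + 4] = 2*w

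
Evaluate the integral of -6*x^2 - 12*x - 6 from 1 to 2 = -38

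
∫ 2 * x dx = x^2 + C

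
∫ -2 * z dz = -z^2 + C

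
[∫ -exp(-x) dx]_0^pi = -1 + exp(-pi)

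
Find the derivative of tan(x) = cos(x)^(-2)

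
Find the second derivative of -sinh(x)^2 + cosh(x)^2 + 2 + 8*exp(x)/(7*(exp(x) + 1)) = (-8*exp(2*x) + 8*exp(x))/(7*exp(3*x) + 21*exp(2*x) + 21*exp(x) + 7)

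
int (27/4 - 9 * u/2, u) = -9*u^2/4 + 27*u/4 + C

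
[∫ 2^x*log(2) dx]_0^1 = 1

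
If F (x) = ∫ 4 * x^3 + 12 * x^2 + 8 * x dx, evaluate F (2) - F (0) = 64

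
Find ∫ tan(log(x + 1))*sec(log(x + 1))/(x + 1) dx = sec(log(x + 1)) + C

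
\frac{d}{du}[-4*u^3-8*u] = -12*u^2 - 8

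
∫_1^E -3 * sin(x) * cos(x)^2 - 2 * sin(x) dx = 2*cos(E) - 2*cos(1) + cos(E)^3 - cos(1)^3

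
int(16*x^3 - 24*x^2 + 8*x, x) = 4*x^4 - 8*x^3 + 4*x^2 + C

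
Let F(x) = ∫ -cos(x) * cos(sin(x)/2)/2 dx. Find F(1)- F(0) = -sin(sin(1)/2)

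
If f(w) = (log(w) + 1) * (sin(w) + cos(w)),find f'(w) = sqrt(2)*(w*log(w)*cos(w + pi/4) + w*cos(w + pi/4) + sin(w + pi/4))/w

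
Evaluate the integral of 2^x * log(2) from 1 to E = -2 + 2^E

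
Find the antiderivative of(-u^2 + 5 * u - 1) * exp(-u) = (u^2 - 3*u - 2)*exp(-u) + C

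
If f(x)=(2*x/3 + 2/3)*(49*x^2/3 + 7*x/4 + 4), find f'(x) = 98*x^2/3 + 217*x/9 + 23/6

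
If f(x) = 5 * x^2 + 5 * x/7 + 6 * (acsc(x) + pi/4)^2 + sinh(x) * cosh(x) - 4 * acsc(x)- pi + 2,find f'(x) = (70*x^3*sqrt(1 - 1/x^2) + 14*x^2*sqrt(1 - 1/x^2)*sinh(x)^2 + 12*x^2*sqrt(1 - 1/x^2) - 84*acsc(x) - 21*pi + 28)/(7*x^2*sqrt(1 - 1/x^2))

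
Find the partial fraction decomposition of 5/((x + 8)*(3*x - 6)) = -1/(6*(x + 8)) + 1/(6*(x - 2))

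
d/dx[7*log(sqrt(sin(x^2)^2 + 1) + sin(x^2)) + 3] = 14*x*(sqrt(sin(x^2)^2 + 1) + sin(x^2))*cos(x^2)/(sqrt(sin(x^2)^2 + 1)*sin(x^2) + sin(x^2)^2 + 1)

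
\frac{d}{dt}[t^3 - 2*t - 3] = 3*t^2 - 2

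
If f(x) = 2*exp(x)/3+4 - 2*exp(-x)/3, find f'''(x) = (2*exp(2*x) + 2)*exp(-x)/3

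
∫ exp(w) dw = exp(w) + C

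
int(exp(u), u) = exp(u) + C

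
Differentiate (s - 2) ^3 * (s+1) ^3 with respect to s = 6*s^5 - 15*s^4 - 12*s^3 + 33*s^2 + 12*s - 12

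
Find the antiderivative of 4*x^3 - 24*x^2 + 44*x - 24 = x^4 - 8*x^3 + 22*x^2 - 24*x + C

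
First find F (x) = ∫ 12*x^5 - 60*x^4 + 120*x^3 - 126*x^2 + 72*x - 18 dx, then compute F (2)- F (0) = -4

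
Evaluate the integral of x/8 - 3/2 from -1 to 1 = -3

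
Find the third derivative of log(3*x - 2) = 54/(27*x^3 - 54*x^2 + 36*x - 8)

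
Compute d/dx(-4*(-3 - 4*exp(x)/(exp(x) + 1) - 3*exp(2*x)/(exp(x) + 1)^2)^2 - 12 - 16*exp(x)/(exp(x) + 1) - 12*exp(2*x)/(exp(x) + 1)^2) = (-840*exp(4*x) - 1216*exp(3*x) - 632*exp(2*x) - 112*exp(x))/(exp(5*x) + 5*exp(4*x) + 10*exp(3*x) + 10*exp(2*x) + 5*exp(x) + 1)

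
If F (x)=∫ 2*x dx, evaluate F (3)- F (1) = 8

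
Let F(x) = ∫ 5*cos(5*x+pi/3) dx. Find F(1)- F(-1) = sin(5)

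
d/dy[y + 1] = 1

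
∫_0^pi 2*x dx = pi^2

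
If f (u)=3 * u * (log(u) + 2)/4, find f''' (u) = -3/(4*u^2)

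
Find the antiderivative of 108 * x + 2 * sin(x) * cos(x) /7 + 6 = 54*x^2 + 6*x + sin(x)^2/7 + C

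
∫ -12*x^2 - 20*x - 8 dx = -4*x^3 - 10*x^2 - 8*x + C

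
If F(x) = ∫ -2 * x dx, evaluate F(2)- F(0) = -4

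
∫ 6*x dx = 3*x^2 + C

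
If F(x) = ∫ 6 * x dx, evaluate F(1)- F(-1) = 0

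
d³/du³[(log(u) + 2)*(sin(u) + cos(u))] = sqrt(2)*(-u^3*log(u)*cos(u + pi/4) - 2*u^3*cos(u + pi/4) - 3*u^2*sin(u + pi/4) - 3*u*cos(u + pi/4) + 2*sin(u + pi/4))/u^3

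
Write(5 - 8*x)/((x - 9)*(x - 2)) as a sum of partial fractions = 11/(7*(x - 2)) - 67/(7*(x - 9))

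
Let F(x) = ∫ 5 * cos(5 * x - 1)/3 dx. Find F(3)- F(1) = -sin(4)/3 + sin(14)/3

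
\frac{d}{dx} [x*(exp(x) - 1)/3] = x*exp(x)/3 + exp(x)/3 - 1/3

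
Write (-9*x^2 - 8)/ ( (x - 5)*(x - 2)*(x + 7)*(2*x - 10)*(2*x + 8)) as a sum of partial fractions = -449/(15552*(x + 7)) + 19/(729*(x + 4)) - 11/(486*(x - 2)) + 1187/(46656*(x - 5)) - 233/(1296*(x - 5)^2)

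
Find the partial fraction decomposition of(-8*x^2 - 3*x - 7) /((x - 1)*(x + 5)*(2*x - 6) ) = -2/(x + 5) + 3/(4*(x - 1)) - 11/(4*(x - 3))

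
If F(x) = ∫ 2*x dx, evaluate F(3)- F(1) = 8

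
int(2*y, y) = y^2 + C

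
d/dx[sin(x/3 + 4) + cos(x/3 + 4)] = sqrt(2)*cos(x/3 + pi/4 + 4)/3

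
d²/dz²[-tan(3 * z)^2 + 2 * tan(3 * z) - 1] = -54*tan(3*z)^4 + 36*tan(3*z)^3 - 72*tan(3*z)^2 + 36*tan(3*z) - 18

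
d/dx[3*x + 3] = 3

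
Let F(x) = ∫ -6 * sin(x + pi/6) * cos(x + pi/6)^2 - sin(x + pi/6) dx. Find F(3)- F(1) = 2*cos(pi/6 + 3)^3 + cos(pi/6 + 3) - cos(pi/6 + 1) - 2*cos(pi/6 + 1)^3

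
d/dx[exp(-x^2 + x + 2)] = -2*x*exp(-x^2 + x + 2) + exp(-x^2 + x + 2)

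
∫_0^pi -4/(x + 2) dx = -4*log(2 + pi) + 4*log(2)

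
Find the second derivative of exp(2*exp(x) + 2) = 2*exp(x + 2*exp(x) + 2) + 4*exp(2*x + 2*exp(x) + 2)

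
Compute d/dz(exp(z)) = exp(z)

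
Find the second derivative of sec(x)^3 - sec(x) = 1/cos(x) - 11/cos(x)^3 + 12/cos(x)^5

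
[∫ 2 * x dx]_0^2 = 4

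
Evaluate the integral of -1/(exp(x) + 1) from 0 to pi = -log(2) + log(exp(-pi) + 1)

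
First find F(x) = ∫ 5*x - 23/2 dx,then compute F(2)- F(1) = -4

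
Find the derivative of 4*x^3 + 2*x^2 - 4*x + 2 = 12*x^2 + 4*x - 4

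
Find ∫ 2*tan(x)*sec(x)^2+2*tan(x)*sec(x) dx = (sec(x) + 1)^2 + C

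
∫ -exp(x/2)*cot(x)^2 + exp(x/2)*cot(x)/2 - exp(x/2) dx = exp(x/2)*cot(x) + C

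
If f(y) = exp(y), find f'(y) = exp(y)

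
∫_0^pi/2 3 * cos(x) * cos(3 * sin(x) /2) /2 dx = sin(3/2)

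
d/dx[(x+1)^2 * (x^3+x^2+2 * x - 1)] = 5*x^4 + 12*x^3 + 15*x^2 + 8*x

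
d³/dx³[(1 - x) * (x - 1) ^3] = 24 - 24*x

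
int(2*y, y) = y^2 + C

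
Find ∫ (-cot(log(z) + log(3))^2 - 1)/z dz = cot(log(3*z)) + C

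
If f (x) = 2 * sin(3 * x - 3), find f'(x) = 6*cos(3*x - 3)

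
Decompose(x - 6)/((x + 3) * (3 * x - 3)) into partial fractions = 3/(4*(x + 3)) - 5/(12*(x - 1))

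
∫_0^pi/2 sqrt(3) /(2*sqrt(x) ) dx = sqrt(6)*sqrt(pi)/2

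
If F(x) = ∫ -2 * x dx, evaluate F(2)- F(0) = -4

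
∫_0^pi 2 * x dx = pi^2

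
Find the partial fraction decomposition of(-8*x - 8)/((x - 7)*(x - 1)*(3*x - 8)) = 264/(65*(3*x - 8)) - 8/(15*(x - 1)) - 32/(39*(x - 7))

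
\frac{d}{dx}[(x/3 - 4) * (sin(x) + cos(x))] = -x*sin(x)/3 + x*cos(x)/3 + 13*sin(x)/3 - 11*cos(x)/3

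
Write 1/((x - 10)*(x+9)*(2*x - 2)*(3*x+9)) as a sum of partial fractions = -1/(6840*(x + 9)) + 1/(1872*(x + 3)) - 1/(2160*(x - 1)) + 1/(13338*(x - 10))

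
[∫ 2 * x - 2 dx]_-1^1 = -4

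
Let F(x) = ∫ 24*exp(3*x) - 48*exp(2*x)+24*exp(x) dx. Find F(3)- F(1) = -(-2 + 2*E)^3 + (-2 + 2*exp(3))^3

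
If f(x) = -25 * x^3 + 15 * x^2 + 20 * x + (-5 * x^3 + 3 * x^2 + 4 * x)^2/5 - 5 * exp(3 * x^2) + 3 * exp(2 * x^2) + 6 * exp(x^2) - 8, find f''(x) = 150*x^4 - 120*x^3 - 180*x^2*exp(3*x^2) + 48*x^2*exp(2*x^2) + 24*x^2*exp(x^2) - 372*x^2/5 - 606*x/5 - 30*exp(3*x^2) + 12*exp(2*x^2) + 12*exp(x^2) + 182/5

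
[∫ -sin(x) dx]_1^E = cos(E) - cos(1)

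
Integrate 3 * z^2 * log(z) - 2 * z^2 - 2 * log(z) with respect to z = z*(z^2 - 2)*(log(z) - 1) + C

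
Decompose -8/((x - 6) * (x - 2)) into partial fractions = 2/(x - 2) - 2/(x - 6)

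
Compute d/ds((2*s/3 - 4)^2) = 8*s/9 - 16/3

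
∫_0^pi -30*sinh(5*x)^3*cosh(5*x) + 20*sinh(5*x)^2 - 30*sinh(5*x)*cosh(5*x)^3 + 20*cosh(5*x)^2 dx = -3*cosh(20*pi)/8 + 3/8 + 2*sinh(10*pi)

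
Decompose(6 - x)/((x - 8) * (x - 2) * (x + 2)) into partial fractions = 1/(5*(x + 2)) - 1/(6*(x - 2)) - 1/(30*(x - 8))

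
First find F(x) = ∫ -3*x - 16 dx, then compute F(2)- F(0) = -38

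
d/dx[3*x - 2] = 3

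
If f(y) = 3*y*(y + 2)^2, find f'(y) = 9*y^2 + 24*y + 12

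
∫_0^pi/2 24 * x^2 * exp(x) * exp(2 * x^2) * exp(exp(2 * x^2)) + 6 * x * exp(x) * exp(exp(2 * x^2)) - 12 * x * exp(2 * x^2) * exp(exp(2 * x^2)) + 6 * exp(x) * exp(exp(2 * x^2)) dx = 3*E + (-3 + 3*pi*exp(pi/2))*exp(exp(pi^2/2))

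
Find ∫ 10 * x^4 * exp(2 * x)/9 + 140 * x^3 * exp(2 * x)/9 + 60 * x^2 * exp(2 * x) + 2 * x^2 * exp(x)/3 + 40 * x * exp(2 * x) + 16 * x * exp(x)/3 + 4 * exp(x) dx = x*(x + 6)*(5*x*(x + 6)*exp(x) + 6)*exp(x)/9 + C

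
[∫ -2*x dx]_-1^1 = 0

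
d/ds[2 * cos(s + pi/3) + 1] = -2*sin(s + pi/3)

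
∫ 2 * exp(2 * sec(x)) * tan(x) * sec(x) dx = exp(2*sec(x)) + C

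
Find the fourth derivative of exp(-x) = exp(-x)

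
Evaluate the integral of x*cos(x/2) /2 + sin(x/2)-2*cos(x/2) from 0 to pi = -4 + pi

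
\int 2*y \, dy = y^2 + C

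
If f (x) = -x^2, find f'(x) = -2*x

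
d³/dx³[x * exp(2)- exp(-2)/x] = 6*exp(-2)/x^4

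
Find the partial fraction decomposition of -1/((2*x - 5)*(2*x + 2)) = -1/(7*(2*x - 5)) + 1/(14*(x + 1))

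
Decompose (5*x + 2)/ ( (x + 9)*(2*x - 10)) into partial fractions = 43/(28*(x + 9)) + 27/(28*(x - 5))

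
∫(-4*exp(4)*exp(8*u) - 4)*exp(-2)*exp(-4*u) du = -2*sinh(4*u + 2) + C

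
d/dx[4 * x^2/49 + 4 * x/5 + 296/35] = 8*x/49 + 4/5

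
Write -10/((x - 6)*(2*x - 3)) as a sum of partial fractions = 20/(9*(2*x - 3)) - 10/(9*(x - 6))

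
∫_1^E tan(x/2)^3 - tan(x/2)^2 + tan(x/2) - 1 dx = -2*tan(E/2) - tan(1/2)^2 + 2*tan(1/2) + tan(E/2)^2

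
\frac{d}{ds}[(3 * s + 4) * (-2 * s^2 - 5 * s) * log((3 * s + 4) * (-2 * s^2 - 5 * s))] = -18*s^2*log(-6*s^3 - 23*s^2 - 20*s) - 18*s^2 - 46*s*log(-6*s^3 - 23*s^2 - 20*s) - 46*s - 20*log(-6*s^3 - 23*s^2 - 20*s) - 20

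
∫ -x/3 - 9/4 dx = -x^2/6 - 9*x/4 + C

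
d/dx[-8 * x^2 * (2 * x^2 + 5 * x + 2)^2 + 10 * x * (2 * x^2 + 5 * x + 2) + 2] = -192*x^5 - 800*x^4 - 1056*x^3 - 420*x^2 + 36*x + 20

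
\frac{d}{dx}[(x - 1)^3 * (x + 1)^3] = 6*x^5 - 12*x^3 + 6*x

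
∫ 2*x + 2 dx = x^2 + 2*x + C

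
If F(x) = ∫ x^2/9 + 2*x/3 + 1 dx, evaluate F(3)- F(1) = 152/27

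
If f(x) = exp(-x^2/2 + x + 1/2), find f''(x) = x^2*exp(-x^2/2 + x + 1/2) - 2*x*exp(-x^2/2 + x + 1/2)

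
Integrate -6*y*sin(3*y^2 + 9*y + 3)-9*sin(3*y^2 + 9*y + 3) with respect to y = cos(3*y^2 + 9*y + 3) + C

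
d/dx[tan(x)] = cos(x)^(-2)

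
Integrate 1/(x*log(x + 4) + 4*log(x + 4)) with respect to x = log(2*log(x + 4)) + C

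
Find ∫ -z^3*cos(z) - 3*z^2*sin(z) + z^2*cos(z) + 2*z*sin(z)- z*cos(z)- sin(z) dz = z*(-z^2 + z - 1)*sin(z) + C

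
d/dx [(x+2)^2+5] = 2*x + 4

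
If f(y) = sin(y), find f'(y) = cos(y)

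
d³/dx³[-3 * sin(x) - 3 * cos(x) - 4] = -3*sin(x) + 3*cos(x)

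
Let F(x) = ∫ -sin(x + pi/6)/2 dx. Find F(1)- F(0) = -sqrt(3)/4 + cos(pi/6 + 1)/2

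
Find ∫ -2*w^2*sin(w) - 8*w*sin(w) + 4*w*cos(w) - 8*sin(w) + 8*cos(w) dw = 2*(w + 2)^2*cos(w) + C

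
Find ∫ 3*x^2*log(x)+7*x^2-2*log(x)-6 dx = x*(x^2 - 2)*(log(x) + 2) + C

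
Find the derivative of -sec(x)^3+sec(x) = (1 - 3/cos(x)^2)*sin(x)/cos(x)^2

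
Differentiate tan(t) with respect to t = cos(t)^(-2)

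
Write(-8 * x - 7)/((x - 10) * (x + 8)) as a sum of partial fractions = -19/(6*(x + 8)) - 29/(6*(x - 10))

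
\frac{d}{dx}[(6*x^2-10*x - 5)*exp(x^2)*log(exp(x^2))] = 12*x^5*exp(x^2) - 20*x^4*exp(x^2) + 14*x^3*exp(x^2) - 30*x^2*exp(x^2) - 10*x*exp(x^2)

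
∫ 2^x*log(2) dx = 2^x + C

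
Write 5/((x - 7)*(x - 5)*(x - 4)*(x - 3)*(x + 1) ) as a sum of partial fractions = 1/(192*(x + 1)) - 5/(32*(x - 3)) + 1/(3*(x - 4)) - 5/(24*(x - 5)) + 5/(192*(x - 7))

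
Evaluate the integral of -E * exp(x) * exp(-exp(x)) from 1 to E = -exp(1 - E) + exp(1 - exp(E))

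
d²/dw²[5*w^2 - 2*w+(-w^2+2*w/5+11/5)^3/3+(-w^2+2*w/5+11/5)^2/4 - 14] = -10*w^4 + 8*w^3 + 687*w^2/25 - 1454*w/125 - 137/125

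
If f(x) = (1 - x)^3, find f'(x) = -3*x^2 + 6*x - 3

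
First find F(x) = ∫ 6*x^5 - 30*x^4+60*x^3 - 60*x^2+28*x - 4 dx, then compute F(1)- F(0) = 0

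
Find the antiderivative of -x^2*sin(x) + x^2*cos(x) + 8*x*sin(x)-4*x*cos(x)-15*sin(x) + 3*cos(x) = sqrt(2)*(x - 3)^2*sin(x + pi/4) + C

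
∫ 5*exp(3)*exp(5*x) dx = exp(5*x + 3) + C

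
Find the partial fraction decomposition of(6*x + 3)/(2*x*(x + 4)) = 21/(8*(x + 4)) + 3/(8*x)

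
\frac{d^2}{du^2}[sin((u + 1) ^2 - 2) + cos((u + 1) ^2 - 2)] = -4*u^2*sin(u^2 + 2*u - 1) - 4*u^2*cos(u^2 + 2*u - 1) - 8*u*sin(u^2 + 2*u - 1) - 8*u*cos(u^2 + 2*u - 1) - 6*sin(u^2 + 2*u - 1) - 2*cos(u^2 + 2*u - 1)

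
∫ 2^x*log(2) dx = 2^x + C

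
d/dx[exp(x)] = exp(x)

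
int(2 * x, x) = x^2 + C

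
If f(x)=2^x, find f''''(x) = 2^x*log(2)^4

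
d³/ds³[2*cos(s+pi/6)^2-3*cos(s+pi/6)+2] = -3*sin(s + pi/6) + 8*sin(2*s + pi/3)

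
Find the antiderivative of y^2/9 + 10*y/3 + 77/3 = y^3/27 + 5*y^2/3 + 77*y/3 + C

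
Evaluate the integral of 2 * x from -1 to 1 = 0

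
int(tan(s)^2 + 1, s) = tan(s) + C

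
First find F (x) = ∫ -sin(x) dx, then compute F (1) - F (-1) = 0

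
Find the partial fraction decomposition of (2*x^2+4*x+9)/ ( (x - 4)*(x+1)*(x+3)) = 15/(14*(x + 3)) - 7/(10*(x + 1)) + 57/(35*(x - 4))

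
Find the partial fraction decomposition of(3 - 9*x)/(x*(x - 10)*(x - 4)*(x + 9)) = -28/(741*(x + 9)) + 11/(104*(x - 4)) - 29/(380*(x - 10)) + 1/(120*x)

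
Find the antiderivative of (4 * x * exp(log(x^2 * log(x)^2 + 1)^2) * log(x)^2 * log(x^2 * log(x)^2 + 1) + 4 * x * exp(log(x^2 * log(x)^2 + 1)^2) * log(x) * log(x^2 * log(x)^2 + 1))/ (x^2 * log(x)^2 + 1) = exp(log(x^2*log(x)^2 + 1)^2) + C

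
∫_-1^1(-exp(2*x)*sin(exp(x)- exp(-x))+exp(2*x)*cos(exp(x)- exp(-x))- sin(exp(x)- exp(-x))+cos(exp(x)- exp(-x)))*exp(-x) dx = 2*sin(E - exp(-1))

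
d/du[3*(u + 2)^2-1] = 6*u + 12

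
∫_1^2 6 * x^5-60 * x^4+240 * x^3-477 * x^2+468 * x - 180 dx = 0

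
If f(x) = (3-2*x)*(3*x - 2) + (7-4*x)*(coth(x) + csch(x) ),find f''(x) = (-4*x*cosh(x)^2 - 8*x*cosh(x) - 4*x - 12*sinh(x)^3 + 8*sinh(x) + 4*sinh(2*x) + 7*cosh(x)^2 + 14*cosh(x) + 7)/sinh(x)^3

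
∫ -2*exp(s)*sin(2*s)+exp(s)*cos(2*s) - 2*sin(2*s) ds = (exp(s) + 1)*cos(2*s) + C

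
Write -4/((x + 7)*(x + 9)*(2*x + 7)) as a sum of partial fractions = -16/(77*(2*x + 7)) - 2/(11*(x + 9)) + 2/(7*(x + 7))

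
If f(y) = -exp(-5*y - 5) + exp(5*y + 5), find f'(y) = (5*exp(10*y + 10) + 5)*exp(-5*y - 5)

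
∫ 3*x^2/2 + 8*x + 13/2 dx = x^3/2 + 4*x^2 + 13*x/2 + C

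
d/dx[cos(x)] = -sin(x)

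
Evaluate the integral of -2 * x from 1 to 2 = -3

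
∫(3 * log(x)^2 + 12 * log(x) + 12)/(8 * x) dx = (log(x) + 2)^3/8 + C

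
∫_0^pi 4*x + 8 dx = -8 + (2 + pi)*(4 + 2*pi)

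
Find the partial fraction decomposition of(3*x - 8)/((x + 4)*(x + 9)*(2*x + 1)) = -38/(119*(2*x + 1)) - 7/(17*(x + 9)) + 4/(7*(x + 4))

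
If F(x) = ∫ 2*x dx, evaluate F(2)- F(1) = 3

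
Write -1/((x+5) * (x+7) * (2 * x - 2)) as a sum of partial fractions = -1/(32*(x + 7)) + 1/(24*(x + 5)) - 1/(96*(x - 1))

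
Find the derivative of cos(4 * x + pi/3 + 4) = -4*sin(4*x + pi/3 + 4)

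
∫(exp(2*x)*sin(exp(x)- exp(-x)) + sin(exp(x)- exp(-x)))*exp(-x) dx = -cos(2*sinh(x)) + C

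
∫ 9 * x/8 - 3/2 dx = 9*x^2/16 - 3*x/2 + C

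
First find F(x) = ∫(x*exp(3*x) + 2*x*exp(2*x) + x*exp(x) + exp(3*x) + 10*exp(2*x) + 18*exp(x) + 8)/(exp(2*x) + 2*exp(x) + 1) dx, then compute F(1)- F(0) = E/(1 + E) + E + 15/2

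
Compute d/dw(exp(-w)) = -exp(-w)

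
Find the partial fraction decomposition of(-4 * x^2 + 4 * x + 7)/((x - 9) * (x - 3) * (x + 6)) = -161/(135*(x + 6)) + 17/(54*(x - 3)) - 281/(90*(x - 9))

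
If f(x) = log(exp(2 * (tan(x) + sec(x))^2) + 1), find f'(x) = 4*(sin(x) + 1)^2*exp(4*sin(x)/cos(x)^2)*exp(2/cos(x)^2)*exp(2*tan(x)^2)/((exp(4*tan(x)*sec(x))*exp(2*tan(x)^2)*exp(2*sec(x)^2) + 1)*cos(x)^3)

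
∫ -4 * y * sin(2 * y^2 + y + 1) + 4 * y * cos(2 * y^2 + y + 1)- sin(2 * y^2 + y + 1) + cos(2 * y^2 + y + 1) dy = sin(2*y^2 + y + 1) + cos(2*y^2 + y + 1) + C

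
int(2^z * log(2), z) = 2^z + C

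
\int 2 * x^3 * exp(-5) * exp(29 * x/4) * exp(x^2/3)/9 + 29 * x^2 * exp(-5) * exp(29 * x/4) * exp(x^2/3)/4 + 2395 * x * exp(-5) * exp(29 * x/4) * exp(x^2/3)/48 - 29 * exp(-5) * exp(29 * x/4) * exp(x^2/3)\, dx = (4*x^2 + 87*x - 60)*exp(x^2/3 + 29*x/4 - 5)/12 + C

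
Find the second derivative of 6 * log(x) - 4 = -6/x^2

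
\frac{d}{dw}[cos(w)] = -sin(w)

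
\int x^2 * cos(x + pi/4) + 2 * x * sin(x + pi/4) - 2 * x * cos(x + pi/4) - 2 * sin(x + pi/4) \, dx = x*(x - 2)*sin(x + pi/4) + C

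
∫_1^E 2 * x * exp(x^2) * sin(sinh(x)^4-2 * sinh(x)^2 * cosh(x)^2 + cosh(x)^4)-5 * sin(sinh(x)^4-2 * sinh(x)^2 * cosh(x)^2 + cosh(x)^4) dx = -(2 + E)*sin((-cosh(1)^2 + sinh(1)^2)^2) + (-5*E + 7 + exp(exp(2)))*sin((-cosh(E)^2 + sinh(E)^2)^2)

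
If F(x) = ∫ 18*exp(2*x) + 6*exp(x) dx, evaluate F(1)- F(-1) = -(1 + 3*exp(-1))^2 + (1 + 3*E)^2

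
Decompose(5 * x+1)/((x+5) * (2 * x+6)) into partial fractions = 6/(x + 5) - 7/(2*(x + 3))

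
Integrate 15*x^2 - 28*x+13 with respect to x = 5*x^3 - 14*x^2 + 13*x + C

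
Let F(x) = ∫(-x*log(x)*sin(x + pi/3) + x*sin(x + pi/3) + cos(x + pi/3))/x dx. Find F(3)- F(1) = cos(1 + pi/3) + (-1 + log(3))*cos(pi/3 + 3)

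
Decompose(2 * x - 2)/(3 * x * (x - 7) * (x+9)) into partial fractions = -5/(108*(x + 9)) + 1/(28*(x - 7)) + 2/(189*x)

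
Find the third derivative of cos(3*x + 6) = 27*sin(3*x + 6)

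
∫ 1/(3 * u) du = log(3*u)/3 + C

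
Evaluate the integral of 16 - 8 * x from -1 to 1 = 32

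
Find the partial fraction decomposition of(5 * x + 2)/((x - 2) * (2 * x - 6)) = -6/(x - 2) + 17/(2*(x - 3))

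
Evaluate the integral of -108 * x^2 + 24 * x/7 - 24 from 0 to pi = -36*pi^3 - 24*pi + 12*pi^2/7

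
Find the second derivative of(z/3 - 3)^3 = 2*z/9 - 2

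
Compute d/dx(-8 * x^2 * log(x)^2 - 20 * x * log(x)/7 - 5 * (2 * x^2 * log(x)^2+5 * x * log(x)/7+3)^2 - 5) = -80*x^3*log(x)^4 - 80*x^3*log(x)^3 - 300*x^2*log(x)^3/7 - 300*x^2*log(x)^2/7 - 6914*x*log(x)^2/49 - 6914*x*log(x)/49 - 170*log(x)/7 - 170/7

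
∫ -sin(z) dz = cos(z) + C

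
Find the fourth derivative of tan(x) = 24*tan(x)^5 + 40*tan(x)^3 + 16*tan(x)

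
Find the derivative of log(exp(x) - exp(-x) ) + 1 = (exp(2*x) + 1)/(exp(2*x) - 1)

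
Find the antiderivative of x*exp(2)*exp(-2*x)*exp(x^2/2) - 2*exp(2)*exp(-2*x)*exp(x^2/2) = exp((x - 2)^2/2) + C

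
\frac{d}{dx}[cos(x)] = -sin(x)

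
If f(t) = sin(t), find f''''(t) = sin(t)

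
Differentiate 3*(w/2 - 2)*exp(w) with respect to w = 3*w*exp(w)/2 - 9*exp(w)/2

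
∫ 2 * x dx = x^2 + C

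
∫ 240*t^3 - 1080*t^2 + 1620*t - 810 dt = 60*t^4 - 360*t^3 + 810*t^2 - 810*t + C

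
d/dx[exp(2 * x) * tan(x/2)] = (2*tan(x/2) + 1/(2*cos(x/2)^2))*exp(2*x)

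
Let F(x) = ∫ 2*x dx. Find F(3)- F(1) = 8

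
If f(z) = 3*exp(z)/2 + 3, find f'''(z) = 3*exp(z)/2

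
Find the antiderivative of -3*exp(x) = -3*exp(x) + C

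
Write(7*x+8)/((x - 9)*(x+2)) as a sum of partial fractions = 6/(11*(x + 2)) + 71/(11*(x - 9))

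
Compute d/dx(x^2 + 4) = 2*x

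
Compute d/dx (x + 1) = 1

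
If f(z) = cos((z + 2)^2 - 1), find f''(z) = -4*z^2*cos(z^2 + 4*z + 3) - 16*z*cos(z^2 + 4*z + 3) - 2*sin(z^2 + 4*z + 3) - 16*cos(z^2 + 4*z + 3)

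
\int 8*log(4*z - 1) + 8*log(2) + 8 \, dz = 2*(4*z - 1)*log(8*z - 2) + C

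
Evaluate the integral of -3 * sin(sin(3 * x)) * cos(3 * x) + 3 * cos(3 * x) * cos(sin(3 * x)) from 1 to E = sqrt(2)*(-sin(sin(3) + pi/4) + sin(pi/4 + sin(3*E)))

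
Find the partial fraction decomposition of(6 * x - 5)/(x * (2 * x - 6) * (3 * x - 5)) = -9/(8*(3*x - 5)) + 13/(24*(x - 3)) - 1/(6*x)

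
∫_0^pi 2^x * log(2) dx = -1 + 2^pi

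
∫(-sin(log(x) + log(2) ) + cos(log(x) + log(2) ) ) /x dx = sqrt(2)*sin(log(x) + log(2) + pi/4) + C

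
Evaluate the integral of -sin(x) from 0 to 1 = -1 + cos(1)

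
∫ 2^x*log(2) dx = 2^x + C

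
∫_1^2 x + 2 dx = 7/2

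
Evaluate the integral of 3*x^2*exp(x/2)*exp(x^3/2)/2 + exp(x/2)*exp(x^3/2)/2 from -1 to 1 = E - exp(-1)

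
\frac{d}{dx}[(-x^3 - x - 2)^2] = 6*x^5 + 8*x^3 + 12*x^2 + 2*x + 4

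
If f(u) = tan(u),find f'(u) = cos(u)^(-2)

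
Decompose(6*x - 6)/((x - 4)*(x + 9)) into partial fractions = 60/(13*(x + 9)) + 18/(13*(x - 4))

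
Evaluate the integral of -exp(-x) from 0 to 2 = -1 + exp(-2)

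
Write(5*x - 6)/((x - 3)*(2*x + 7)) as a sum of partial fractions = 47/(13*(2*x + 7)) + 9/(13*(x - 3))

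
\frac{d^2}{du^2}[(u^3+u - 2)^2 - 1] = 30*u^4 + 24*u^2 - 24*u + 2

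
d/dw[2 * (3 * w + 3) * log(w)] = (6*w*log(w) + 6*w + 6)/w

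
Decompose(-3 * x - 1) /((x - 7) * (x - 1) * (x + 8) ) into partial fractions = 23/(135*(x + 8)) + 2/(27*(x - 1)) - 11/(45*(x - 7))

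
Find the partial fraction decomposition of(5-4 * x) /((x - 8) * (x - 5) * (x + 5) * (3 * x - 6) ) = -5/(546*(x + 5)) - 1/(126*(x - 2)) + 1/(18*(x - 5)) - 1/(26*(x - 8))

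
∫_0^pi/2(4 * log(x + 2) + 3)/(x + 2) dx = -3*log(2) - 2*log(2)^2 + 2*log(pi/2 + 2)^2 + 3*log(pi/2 + 2)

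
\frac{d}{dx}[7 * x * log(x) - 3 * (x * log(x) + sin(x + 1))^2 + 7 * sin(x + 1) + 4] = -6*x*log(x)^2 - 6*x*log(x)*cos(x + 1) - 6*x*log(x) - 6*log(x)*sin(x + 1) + 7*log(x) - 6*sin(x + 1) - 3*sin(2*x + 2) + 7*cos(x + 1) + 7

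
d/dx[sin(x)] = cos(x)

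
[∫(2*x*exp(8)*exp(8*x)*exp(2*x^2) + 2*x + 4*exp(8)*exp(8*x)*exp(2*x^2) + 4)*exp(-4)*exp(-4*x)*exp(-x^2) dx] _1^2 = -exp(9) - exp(-16) + exp(-9) + exp(16)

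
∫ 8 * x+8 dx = 4*x^2 + 8*x + C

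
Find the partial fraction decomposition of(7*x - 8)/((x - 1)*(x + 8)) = 64/(9*(x + 8)) - 1/(9*(x - 1))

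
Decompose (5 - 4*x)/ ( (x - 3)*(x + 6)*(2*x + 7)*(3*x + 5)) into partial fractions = -45/(286*(3*x + 5)) + 152/(715*(2*x + 7)) - 29/(585*(x + 6)) - 1/(234*(x - 3))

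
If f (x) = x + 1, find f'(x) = 1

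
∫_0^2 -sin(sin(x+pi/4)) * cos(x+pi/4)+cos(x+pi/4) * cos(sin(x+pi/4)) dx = -cos(sqrt(2)/2) - sin(sqrt(2)/2) + sin(sin(pi/4 + 2)) + cos(sin(pi/4 + 2))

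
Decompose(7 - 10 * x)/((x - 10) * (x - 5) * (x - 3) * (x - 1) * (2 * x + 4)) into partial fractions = 3/(280*(x + 2)) + 1/(144*(x - 1)) - 23/(280*(x - 3)) + 43/(560*(x - 5)) - 31/(2520*(x - 10))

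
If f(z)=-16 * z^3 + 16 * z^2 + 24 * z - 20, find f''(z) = 32 - 96*z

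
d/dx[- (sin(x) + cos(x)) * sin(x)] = -sqrt(2)*sin(2*x + pi/4)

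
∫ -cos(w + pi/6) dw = -sin(w + pi/6) + C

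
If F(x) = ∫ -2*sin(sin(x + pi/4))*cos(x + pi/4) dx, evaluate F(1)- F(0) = -2*cos(sqrt(2)/2) + 2*cos(sin(pi/4 + 1))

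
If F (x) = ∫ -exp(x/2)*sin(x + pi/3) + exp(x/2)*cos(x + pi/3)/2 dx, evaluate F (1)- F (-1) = exp(1/2)*cos(1 + pi/3) - exp(-1/2)*sin(pi/6 + 1)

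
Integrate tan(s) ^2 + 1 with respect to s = tan(s) + C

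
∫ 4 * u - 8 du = 2*u^2 - 8*u + C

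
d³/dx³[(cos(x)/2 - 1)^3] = 3*(-9*sin(x)^2/8 - 2*cos(x) + 11/8)*sin(x)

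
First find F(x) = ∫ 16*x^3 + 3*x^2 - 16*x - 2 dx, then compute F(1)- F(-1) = -2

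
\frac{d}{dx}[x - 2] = 1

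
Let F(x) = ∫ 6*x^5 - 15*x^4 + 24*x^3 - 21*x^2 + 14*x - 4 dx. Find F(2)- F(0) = 28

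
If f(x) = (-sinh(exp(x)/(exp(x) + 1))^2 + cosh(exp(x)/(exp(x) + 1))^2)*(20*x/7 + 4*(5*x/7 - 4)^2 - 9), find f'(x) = 200*x/49 - 20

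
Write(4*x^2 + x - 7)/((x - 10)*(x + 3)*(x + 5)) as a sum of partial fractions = 44/(15*(x + 5)) - 1/(x + 3) + 31/(15*(x - 10))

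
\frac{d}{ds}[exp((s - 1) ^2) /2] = s*exp(s^2 - 2*s + 1) - exp(s^2 - 2*s + 1)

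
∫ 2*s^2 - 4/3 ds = 2*s^3/3 - 4*s/3 + C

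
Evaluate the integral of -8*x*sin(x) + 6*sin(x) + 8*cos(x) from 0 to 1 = 2*cos(1) + 6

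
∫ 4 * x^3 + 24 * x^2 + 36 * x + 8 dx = x^4 + 8*x^3 + 18*x^2 + 8*x + C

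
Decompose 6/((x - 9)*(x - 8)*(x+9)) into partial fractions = 1/(51*(x + 9)) - 6/(17*(x - 8)) + 1/(3*(x - 9))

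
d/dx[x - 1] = 1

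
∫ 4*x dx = 2*x^2 + C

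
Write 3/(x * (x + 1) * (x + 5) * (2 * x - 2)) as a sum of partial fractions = -1/(80*(x + 5)) + 3/(16*(x + 1)) + 1/(8*(x - 1)) - 3/(10*x)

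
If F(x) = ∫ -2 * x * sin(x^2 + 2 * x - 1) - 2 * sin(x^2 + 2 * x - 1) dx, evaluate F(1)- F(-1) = 0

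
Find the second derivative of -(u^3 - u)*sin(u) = u^3*sin(u) - 6*u^2*cos(u) - 7*u*sin(u) + 2*cos(u)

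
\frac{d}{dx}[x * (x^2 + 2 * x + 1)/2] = 3*x^2/2 + 2*x + 1/2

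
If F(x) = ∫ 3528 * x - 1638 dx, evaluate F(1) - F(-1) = -3276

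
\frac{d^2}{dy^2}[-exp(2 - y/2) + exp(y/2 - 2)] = (exp(y - 4) - 1)*exp(2 - y/2)/4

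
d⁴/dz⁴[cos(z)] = cos(z)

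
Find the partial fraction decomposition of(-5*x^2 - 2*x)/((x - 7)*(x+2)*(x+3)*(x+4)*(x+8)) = -38/(225*(x + 8)) + 9/(11*(x + 4)) - 39/(50*(x + 3)) + 4/(27*(x + 2)) - 259/(14850*(x - 7))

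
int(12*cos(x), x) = 12*sin(x) + C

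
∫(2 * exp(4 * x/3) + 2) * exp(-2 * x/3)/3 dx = 2*sinh(2*x/3) + C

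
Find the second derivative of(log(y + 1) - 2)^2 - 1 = (6 - 2*log(y + 1))/(y^2 + 2*y + 1)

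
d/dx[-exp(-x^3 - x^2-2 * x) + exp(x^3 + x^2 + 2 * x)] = (3*x^2*exp(2*x^3 + 2*x^2 + 4*x) + 3*x^2 + 2*x*exp(2*x^3 + 2*x^2 + 4*x) + 2*x + 2*exp(2*x^3 + 2*x^2 + 4*x) + 2)*exp(-x^3 - x^2 - 2*x)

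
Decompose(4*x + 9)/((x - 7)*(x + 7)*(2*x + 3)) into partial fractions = -12/(187*(2*x + 3)) - 19/(154*(x + 7)) + 37/(238*(x - 7))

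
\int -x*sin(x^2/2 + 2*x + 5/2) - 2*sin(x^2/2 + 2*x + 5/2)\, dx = cos((x + 2)^2/2 + 1/2) + C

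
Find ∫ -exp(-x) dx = exp(-x) + C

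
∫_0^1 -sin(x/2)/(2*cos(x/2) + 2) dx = -log(2) + log(cos(1/2) + 1)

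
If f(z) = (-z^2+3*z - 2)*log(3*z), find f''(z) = (-2*z^2*log(z) - 3*z^2 - 2*z^2*log(3) + 3*z + 2)/z^2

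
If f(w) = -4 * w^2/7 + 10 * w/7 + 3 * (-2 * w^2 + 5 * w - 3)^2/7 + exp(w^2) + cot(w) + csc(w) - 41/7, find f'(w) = 48*w^3/7 - 180*w^2/7 + 2*w*exp(w^2) + 214*w/7 - cot(w)^2 - cot(w)*csc(w) - 87/7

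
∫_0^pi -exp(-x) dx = -1 + exp(-pi)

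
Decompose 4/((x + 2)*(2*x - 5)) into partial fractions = 8/(9*(2*x - 5)) - 4/(9*(x + 2))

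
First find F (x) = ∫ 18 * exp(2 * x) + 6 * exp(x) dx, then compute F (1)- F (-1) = -(1 + 3*exp(-1))^2 + (1 + 3*E)^2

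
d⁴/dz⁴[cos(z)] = cos(z)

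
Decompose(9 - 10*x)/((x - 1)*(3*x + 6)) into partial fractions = -29/(9*(x + 2)) - 1/(9*(x - 1))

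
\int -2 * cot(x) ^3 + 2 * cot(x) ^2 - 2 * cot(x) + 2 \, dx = (cot(x) - 1)^2 + C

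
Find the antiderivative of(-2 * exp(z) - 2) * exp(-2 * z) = (2*exp(z) + 1)*exp(-2*z) + C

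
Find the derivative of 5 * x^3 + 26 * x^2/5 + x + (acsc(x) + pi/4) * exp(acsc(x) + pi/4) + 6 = (300*x^4*sqrt(1 - 1/x^2) + 208*x^3*sqrt(1 - 1/x^2) + 20*x^2*sqrt(1 - 1/x^2) - 20*exp(acsc(x) + pi/4)*acsc(x) - 20*exp(acsc(x) + pi/4) - 5*pi*exp(acsc(x) + pi/4))/(20*x^2*sqrt(1 - 1/x^2))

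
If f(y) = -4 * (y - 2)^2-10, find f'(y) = 16 - 8*y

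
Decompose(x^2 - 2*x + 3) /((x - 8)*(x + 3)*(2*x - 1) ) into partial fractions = -3/(35*(2*x - 1)) + 18/(77*(x + 3)) + 17/(55*(x - 8))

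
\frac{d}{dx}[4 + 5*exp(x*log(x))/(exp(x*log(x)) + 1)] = (5*exp(x*log(x))*log(x) + 5*exp(x*log(x)))/(exp(2*x*log(x)) + 2*exp(x*log(x)) + 1)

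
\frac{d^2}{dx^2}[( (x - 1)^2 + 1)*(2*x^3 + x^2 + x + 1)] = 40*x^3 - 36*x^2 + 18*x + 2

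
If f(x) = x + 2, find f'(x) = 1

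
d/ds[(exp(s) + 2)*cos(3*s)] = -3*exp(s)*sin(3*s) + exp(s)*cos(3*s) - 6*sin(3*s)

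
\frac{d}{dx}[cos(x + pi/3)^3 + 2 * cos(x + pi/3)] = -3*sin(x + pi/3)*cos(x + pi/3)^2 - 2*sin(x + pi/3)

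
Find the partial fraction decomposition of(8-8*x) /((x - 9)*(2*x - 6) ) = 4/(3*(x - 3)) - 16/(3*(x - 9))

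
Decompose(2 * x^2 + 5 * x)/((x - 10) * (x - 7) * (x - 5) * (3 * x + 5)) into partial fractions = 3/(728*(3*x + 5)) + 3/(8*(x - 5)) - 133/(156*(x - 7)) + 10/(21*(x - 10))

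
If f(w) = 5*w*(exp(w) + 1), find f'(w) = 5*w*exp(w) + 5*exp(w) + 5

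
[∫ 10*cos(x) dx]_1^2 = -10*sin(1) + 10*sin(2)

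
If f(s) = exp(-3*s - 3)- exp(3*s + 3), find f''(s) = (9 - 9*exp(6*s + 6))*exp(-3*s - 3)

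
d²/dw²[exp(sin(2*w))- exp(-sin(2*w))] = (-4*exp(2*sin(2*w))*sin(2*w) + 4*exp(2*sin(2*w))*cos(2*w)^2 - 4*sin(2*w) - 4*cos(2*w)^2)*exp(-sin(2*w))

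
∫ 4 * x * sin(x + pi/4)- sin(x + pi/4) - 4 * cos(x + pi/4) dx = (1 - 4*x)*cos(x + pi/4) + C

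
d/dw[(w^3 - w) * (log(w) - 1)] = 3*w^2*log(w) - 2*w^2 - log(w)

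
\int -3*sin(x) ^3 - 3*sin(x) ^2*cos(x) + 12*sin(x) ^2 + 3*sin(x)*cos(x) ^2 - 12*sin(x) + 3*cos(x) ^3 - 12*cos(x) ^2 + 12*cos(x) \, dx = (sqrt(2)*sin(x + pi/4) - 2)^3 + C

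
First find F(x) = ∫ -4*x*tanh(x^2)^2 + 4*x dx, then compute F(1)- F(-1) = 0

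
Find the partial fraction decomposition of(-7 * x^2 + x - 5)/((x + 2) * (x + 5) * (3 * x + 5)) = -47/(2*(3*x + 5)) - 37/(6*(x + 5)) + 35/(3*(x + 2))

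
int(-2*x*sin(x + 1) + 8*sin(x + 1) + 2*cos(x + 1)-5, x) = (x - 4)*(2*cos(x + 1) - 5) + C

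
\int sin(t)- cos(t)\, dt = -sin(t) - cos(t) + C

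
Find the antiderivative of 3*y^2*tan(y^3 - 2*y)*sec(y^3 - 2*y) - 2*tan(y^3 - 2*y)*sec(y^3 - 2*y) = sec(y*(y^2 - 2)) + C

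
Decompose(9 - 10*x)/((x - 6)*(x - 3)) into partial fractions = 7/(x - 3) - 17/(x - 6)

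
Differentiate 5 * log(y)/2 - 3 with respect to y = 5/(2*y)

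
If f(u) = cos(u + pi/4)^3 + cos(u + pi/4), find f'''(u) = 7*sin(u + pi/4)/4 + 27*cos(3*u + pi/4)/4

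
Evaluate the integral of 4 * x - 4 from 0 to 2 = 0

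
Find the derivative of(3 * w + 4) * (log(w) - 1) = (3*w*log(w) + 4)/w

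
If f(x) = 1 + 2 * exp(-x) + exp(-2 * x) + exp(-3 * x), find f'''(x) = (-2*exp(2*x) - 8*exp(x) - 27)*exp(-3*x)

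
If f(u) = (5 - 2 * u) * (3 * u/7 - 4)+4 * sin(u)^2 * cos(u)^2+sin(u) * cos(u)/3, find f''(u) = 16*(1 - cos(2*u))^2 - 2*sin(2*u)/3 + 32*cos(2*u) - 180/7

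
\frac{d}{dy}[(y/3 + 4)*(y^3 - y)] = 4*y^3/3 + 12*y^2 - 2*y/3 - 4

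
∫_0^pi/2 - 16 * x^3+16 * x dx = -2*pi*(-pi + pi^3/8)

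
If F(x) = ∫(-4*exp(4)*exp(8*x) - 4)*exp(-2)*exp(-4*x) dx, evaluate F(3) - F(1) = -exp(14) - exp(-6) + exp(-14) + exp(6)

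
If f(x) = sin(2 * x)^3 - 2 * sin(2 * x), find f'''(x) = -1728*sin(x)^6 + 2592*sin(x)^4 - 992*sin(x)^2 + 64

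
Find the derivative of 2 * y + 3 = 2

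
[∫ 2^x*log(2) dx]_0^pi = -1 + 2^pi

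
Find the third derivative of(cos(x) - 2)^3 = 3*(-9*sin(x)^2 - 16*cos(x) + 11)*sin(x)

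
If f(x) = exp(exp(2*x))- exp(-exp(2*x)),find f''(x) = (-4*exp(4*x) + 4*exp(2*x) + 4*exp(2*x + 2*exp(2*x)) + 4*exp(4*x + 2*exp(2*x)))*exp(-exp(2*x))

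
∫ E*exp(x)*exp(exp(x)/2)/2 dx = exp(exp(x)/2 + 1) + C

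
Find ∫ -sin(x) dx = cos(x) + C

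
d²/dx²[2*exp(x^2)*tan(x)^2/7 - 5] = 4*(2*x^2*tan(x)^2 + 4*x*tan(x)^3 + 4*x*tan(x) + 3*tan(x)^4 + 5*tan(x)^2 + 1)*exp(x^2)/7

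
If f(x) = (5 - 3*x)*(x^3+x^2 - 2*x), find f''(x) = -36*x^2 + 12*x + 22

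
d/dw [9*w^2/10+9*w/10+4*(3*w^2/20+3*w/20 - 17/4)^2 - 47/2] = 9*w^3/25 + 27*w^2/50 - 411*w/50 - 21/5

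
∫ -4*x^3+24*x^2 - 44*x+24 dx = -x^4 + 8*x^3 - 22*x^2 + 24*x + C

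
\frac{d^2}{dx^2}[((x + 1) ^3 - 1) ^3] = 72*x^7 + 504*x^6 + 1512*x^5 + 2430*x^4 + 2160*x^3 + 972*x^2 + 162*x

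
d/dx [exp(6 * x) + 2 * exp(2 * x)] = 6*exp(6*x) + 4*exp(2*x)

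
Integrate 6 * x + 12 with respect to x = 3*x^2 + 12*x + C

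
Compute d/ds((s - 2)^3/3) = s^2 - 4*s + 4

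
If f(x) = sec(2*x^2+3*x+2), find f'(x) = 4*x*tan(2*x^2 + 3*x + 2)*sec(2*x^2 + 3*x + 2) + 3*tan(2*x^2 + 3*x + 2)*sec(2*x^2 + 3*x + 2)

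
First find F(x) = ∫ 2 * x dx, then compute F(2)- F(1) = 3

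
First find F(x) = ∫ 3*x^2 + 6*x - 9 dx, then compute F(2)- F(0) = 2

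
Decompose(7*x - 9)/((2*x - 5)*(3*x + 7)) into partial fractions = 76/(29*(3*x + 7)) + 17/(29*(2*x - 5))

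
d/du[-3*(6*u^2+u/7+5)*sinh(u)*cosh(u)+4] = -18*u^2*cosh(2*u) - 18*u*sinh(2*u) - 3*u*cosh(2*u)/7 - 3*sinh(2*u)/14 - 15*cosh(2*u)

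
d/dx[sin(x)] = cos(x)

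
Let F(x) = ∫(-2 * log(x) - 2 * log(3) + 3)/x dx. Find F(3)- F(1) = -3*log(3)^2 + 3*log(3)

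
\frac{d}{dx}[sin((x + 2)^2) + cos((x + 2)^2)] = -2*x*sin(x^2 + 4*x + 4) + 2*x*cos(x^2 + 4*x + 4) - 4*sin(x^2 + 4*x + 4) + 4*cos(x^2 + 4*x + 4)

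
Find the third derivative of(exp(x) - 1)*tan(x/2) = 3*exp(x)*tan(x/2)^4/4 + 3*exp(x)*tan(x/2)^3/2 + 5*exp(x)*tan(x/2)^2/2 + 5*exp(x)*tan(x/2)/2 + 7*exp(x)/4 - 3*tan(x/2)^4/4 - tan(x/2)^2 - 1/4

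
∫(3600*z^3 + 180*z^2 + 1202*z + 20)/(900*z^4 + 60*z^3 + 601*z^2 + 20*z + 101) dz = log((30*z^2 + z + 10)^2 + 1) + C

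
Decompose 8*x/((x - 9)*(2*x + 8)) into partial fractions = 16/(13*(x + 4)) + 36/(13*(x - 9))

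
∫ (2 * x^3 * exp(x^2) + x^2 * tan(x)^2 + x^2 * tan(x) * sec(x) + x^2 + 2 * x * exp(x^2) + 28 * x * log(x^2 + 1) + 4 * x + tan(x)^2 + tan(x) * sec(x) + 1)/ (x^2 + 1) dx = exp(x^2) + 7*log(x^2 + 1)^2 + 2*log(x^2 + 1) + tan(x) + sec(x) + C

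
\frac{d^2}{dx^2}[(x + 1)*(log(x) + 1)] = (x - 1)/x^2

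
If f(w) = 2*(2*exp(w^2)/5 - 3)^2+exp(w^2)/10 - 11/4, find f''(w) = 128*w^2*exp(2*w^2)/25 - 94*w^2*exp(w^2)/5 + 32*exp(2*w^2)/25 - 47*exp(w^2)/5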